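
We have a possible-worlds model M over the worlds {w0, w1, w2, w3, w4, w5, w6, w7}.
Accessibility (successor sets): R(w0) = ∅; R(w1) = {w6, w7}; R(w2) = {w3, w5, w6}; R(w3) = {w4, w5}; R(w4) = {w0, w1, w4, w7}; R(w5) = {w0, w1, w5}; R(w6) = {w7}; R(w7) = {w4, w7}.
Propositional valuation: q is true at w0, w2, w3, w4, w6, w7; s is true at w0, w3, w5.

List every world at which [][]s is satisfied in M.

Let φ = [][]s. Evaluate φ at each world:
  w0 (successors ∅): φ is true.
  w1 (successors {w6, w7}): φ is false.
  w2 (successors {w3, w5, w6}): φ is false.
  w3 (successors {w4, w5}): φ is false.
  w4 (successors {w0, w1, w4, w7}): φ is false.
  w5 (successors {w0, w1, w5}): φ is false.
  w6 (successors {w7}): φ is false.
  w7 (successors {w4, w7}): φ is false.
For instance, at w5:
  At w5: [][]s requires []s at every successor {w0, w1, w5}.
    []s fails at w1, so [][]s is false at w5.
      At w1: []s requires s at every successor {w6, w7}.
        s fails at w6, so []s is false at w1.
Satisfying worlds: {w0}

w0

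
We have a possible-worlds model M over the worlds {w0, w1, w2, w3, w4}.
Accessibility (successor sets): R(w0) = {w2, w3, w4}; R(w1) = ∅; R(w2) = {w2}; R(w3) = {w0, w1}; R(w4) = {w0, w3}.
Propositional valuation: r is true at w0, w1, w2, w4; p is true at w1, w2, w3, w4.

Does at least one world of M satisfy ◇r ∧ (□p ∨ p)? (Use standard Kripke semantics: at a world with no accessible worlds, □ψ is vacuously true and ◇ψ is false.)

Yes

Let φ = ◇r ∧ (□p ∨ p). Evaluate φ at each world:
  w0 (successors {w2, w3, w4}): φ is true.
  w1 (successors ∅): φ is false.
  w2 (successors {w2}): φ is true.
  w3 (successors {w0, w1}): φ is true.
  w4 (successors {w0, w3}): φ is true.
Detail at w0 (witness):
  At w0: ◇r is true, □p ∨ p is true, so ◇r ∧ (□p ∨ p) is true.
    At w0: ◇r requires r at some successor in {w2, w3, w4}.
      r holds at w2, so ◇r is true at w0.
    At w0: □p is true, p is false, so □p ∨ p is true.
      At w0: □p requires p at every successor {w2, w3, w4}.
        At w2: p is true.
        At w3: p is true.
        At w4: p is true.
      So □p is true at w0.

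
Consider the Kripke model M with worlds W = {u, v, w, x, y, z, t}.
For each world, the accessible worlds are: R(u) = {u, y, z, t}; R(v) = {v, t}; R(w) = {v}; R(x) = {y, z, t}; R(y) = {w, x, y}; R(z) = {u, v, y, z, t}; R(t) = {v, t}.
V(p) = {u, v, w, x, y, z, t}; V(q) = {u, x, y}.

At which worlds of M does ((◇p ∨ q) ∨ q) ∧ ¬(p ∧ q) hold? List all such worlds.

v, w, z, t

Let φ = ((◇p ∨ q) ∨ q) ∧ ¬(p ∧ q). Evaluate φ at each world:
  u (successors {u, y, z, t}): φ is false.
  v (successors {v, t}): φ is true.
  w (successors {v}): φ is true.
  x (successors {y, z, t}): φ is false.
  y (successors {w, x, y}): φ is false.
  z (successors {u, v, y, z, t}): φ is true.
  t (successors {v, t}): φ is true.
For instance, at w:
  At w: (◇p ∨ q) ∨ q is true, ¬(p ∧ q) is true, so ((◇p ∨ q) ∨ q) ∧ ¬(p ∧ q) is true.
    At w: ◇p ∨ q is true, q is false, so (◇p ∨ q) ∨ q is true.
      At w: ◇p is true, q is false, so ◇p ∨ q is true.
Satisfying worlds: {v, w, z, t}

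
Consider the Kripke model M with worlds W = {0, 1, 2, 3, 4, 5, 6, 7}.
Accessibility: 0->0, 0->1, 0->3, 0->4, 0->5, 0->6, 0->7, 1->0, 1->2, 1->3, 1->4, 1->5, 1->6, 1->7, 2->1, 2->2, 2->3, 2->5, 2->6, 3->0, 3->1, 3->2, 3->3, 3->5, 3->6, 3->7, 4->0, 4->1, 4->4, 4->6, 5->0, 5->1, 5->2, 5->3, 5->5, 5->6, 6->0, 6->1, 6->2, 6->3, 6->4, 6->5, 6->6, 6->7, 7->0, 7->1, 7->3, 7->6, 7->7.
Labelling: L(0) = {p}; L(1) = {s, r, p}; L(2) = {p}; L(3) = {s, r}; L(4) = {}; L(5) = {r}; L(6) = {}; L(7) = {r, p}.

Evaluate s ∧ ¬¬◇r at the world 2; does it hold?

No

At 2: s is false, ¬¬◇r is true, so s ∧ ¬¬◇r is false.
  At 2: ¬◇r is false, so ¬¬◇r is true.
    At 2: ◇r is true, so ¬◇r is false.
      At 2: ◇r requires r at some successor in {1, 2, 3, 5, 6}.
        r holds at 1, so ◇r is true at 2.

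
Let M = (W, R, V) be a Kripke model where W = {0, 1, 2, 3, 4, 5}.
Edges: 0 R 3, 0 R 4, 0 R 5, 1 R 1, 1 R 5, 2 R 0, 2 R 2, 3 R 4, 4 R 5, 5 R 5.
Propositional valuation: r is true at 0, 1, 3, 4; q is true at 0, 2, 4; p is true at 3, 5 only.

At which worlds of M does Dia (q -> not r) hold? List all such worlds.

0, 1, 2, 4, 5

Let φ = Dia (q -> not r). Evaluate φ at each world:
  0 (successors {3, 4, 5}): φ is true.
  1 (successors {1, 5}): φ is true.
  2 (successors {0, 2}): φ is true.
  3 (successors {4}): φ is false.
  4 (successors {5}): φ is true.
  5 (successors {5}): φ is true.
For instance, at 4:
  At 4: Dia (q -> not r) requires q -> not r at some successor in {5}.
    q -> not r holds at 5, so Dia (q -> not r) is true at 4.
Satisfying worlds: {0, 1, 2, 4, 5}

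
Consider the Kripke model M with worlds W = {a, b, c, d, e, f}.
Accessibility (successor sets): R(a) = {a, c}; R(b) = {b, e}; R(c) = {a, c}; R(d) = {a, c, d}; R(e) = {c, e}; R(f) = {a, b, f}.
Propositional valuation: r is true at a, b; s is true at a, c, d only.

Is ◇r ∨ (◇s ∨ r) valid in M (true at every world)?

Yes

Recall that ◇ψ holds at a world iff ψ holds at some accessible world.
Let φ = ◇r ∨ (◇s ∨ r). Evaluate φ at each world:
  a (successors {a, c}): φ is true.
  b (successors {b, e}): φ is true.
  c (successors {a, c}): φ is true.
  d (successors {a, c, d}): φ is true.
  e (successors {c, e}): φ is true.
  f (successors {a, b, f}): φ is true.
For instance, at b:
  At b: ◇r is true, ◇s ∨ r is true, so ◇r ∨ (◇s ∨ r) is true.
    At b: ◇r requires r at some successor in {b, e}.
      r holds at b, so ◇r is true at b.
    At b: ◇s is false, r is true, so ◇s ∨ r is true.
      At b: ◇s requires s at some successor in {b, e}.
        At b: s is false.
        At e: s is false.
      So ◇s is false at b.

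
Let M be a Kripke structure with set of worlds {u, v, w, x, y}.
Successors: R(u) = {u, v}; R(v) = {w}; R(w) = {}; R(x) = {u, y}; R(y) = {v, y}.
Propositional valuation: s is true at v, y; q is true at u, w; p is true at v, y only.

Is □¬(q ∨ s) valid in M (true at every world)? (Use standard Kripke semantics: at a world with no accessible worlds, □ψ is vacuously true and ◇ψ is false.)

Recall that □ψ holds at a world iff ψ holds at every accessible world, and ◇ψ holds iff ψ holds at some accessible world.
Let φ = □¬(q ∨ s). Evaluate φ at each world:
  u (successors {u, v}): φ is false.
  v (successors {w}): φ is false.
  w (successors ∅): φ is true.
  x (successors {u, y}): φ is false.
  y (successors {v, y}): φ is false.
Detail at u (counterexample):
  At u: □¬(q ∨ s) requires ¬(q ∨ s) at every successor {u, v}.
    ¬(q ∨ s) fails at u, so □¬(q ∨ s) is false at u.

No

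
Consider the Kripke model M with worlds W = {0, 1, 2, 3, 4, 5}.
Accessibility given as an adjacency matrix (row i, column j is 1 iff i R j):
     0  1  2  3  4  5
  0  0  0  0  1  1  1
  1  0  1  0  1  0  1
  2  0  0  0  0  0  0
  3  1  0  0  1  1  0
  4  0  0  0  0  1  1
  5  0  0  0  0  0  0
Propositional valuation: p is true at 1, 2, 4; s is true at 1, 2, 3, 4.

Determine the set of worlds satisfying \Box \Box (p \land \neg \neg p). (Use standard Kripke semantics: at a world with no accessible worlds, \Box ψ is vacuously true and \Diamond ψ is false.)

2, 5

Let φ = \Box \Box (p \land \neg \neg p). Evaluate φ at each world:
  0 (successors {3, 4, 5}): φ is false.
  1 (successors {1, 3, 5}): φ is false.
  2 (successors ∅): φ is true.
  3 (successors {0, 3, 4}): φ is false.
  4 (successors {4, 5}): φ is false.
  5 (successors ∅): φ is true.
For instance, at 4:
  At 4: \Box \Box (p \land \neg \neg p) requires \Box (p \land \neg \neg p) at every successor {4, 5}.
    \Box (p \land \neg \neg p) fails at 4, so \Box \Box (p \land \neg \neg p) is false at 4.
      At 4: \Box (p \land \neg \neg p) requires p \land \neg \neg p at every successor {4, 5}.
        p \land \neg \neg p fails at 5, so \Box (p \land \neg \neg p) is false at 4.
Satisfying worlds: {2, 5}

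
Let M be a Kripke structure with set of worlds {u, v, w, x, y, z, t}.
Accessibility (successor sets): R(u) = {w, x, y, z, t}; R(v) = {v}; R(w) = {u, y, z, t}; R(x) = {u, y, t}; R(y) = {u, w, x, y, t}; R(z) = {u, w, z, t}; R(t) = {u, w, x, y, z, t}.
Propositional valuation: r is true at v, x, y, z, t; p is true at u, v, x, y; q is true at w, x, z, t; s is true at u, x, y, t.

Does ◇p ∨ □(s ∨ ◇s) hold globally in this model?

Let φ = ◇p ∨ □(s ∨ ◇s). Evaluate φ at each world:
  u (successors {w, x, y, z, t}): φ is true.
  v (successors {v}): φ is true.
  w (successors {u, y, z, t}): φ is true.
  x (successors {u, y, t}): φ is true.
  y (successors {u, w, x, y, t}): φ is true.
  z (successors {u, w, z, t}): φ is true.
  t (successors {u, w, x, y, z, t}): φ is true.
For instance, at u:
  At u: ◇p is true, □(s ∨ ◇s) is true, so ◇p ∨ □(s ∨ ◇s) is true.
    At u: ◇p requires p at some successor in {w, x, y, z, t}.
      p holds at x, so ◇p is true at u.
    At u: □(s ∨ ◇s) requires s ∨ ◇s at every successor {w, x, y, z, t}.
      At w: s ∨ ◇s is true.
      At x: s ∨ ◇s is true.
      At y: s ∨ ◇s is true.
      At z: s ∨ ◇s is true.
      At t: s ∨ ◇s is true.
    So □(s ∨ ◇s) is true at u.

Yes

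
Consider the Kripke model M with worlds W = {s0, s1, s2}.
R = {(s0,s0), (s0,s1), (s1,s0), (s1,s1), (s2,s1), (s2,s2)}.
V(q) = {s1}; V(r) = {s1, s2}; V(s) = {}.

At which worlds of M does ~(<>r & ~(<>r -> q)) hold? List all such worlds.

s1

Let φ = ~(<>r & ~(<>r -> q)). Evaluate φ at each world:
  s0 (successors {s0, s1}): φ is false.
  s1 (successors {s0, s1}): φ is true.
  s2 (successors {s1, s2}): φ is false.
For instance, at s0:
  At s0: <>r & ~(<>r -> q) is true, so ~(<>r & ~(<>r -> q)) is false.
    At s0: <>r is true, ~(<>r -> q) is true, so <>r & ~(<>r -> q) is true.
      At s0: <>r requires r at some successor in {s0, s1}.
        r holds at s1, so <>r is true at s0.
      At s0: <>r -> q is false, so ~(<>r -> q) is true.
Satisfying worlds: {s1}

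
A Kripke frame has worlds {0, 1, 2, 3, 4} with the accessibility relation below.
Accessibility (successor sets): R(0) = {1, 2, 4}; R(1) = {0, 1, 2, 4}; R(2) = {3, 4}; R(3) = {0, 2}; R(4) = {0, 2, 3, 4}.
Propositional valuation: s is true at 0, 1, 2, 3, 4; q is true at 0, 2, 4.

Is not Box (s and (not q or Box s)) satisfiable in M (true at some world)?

Let φ = not Box (s and (not q or Box s)). Evaluate φ at each world:
  0 (successors {1, 2, 4}): φ is false.
  1 (successors {0, 1, 2, 4}): φ is false.
  2 (successors {3, 4}): φ is false.
  3 (successors {0, 2}): φ is false.
  4 (successors {0, 2, 3, 4}): φ is false.
For instance, at 2:
  At 2: Box (s and (not q or Box s)) is true, so not Box (s and (not q or Box s)) is false.
    At 2: Box (s and (not q or Box s)) requires s and (not q or Box s) at every successor {3, 4}.
      At 3: s and (not q or Box s) is true.
      At 4: s and (not q or Box s) is true.
    So Box (s and (not q or Box s)) is true at 2.

No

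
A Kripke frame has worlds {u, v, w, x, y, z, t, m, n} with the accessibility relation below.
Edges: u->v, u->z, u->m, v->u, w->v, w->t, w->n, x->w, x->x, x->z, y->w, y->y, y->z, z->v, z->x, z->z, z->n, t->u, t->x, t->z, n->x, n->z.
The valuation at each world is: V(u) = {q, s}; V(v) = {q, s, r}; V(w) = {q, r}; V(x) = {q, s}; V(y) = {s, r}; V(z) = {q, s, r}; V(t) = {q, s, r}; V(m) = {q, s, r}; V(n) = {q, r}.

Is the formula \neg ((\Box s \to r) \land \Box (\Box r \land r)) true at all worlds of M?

No

Let φ = \neg ((\Box s \to r) \land \Box (\Box r \land r)). Evaluate φ at each world:
  u (successors {v, z, m}): φ is true.
  v (successors {u}): φ is true.
  w (successors {v, t, n}): φ is true.
  x (successors {w, x, z}): φ is true.
  y (successors {w, y, z}): φ is true.
  z (successors {v, x, z, n}): φ is true.
  t (successors {u, x, z}): φ is true.
  m (successors ∅): φ is false.
  n (successors {x, z}): φ is true.
Detail at m (counterexample):
  At m: (\Box s \to r) \land \Box (\Box r \land r) is true, so \neg ((\Box s \to r) \land \Box (\Box r \land r)) is false.
    At m: \Box s \to r is true, \Box (\Box r \land r) is true, so (\Box s \to r) \land \Box (\Box r \land r) is true.
      At m: \Box s is true, r is true, so \Box s \to r is true.
      At m: no accessible worlds, so \Box (\Box r \land r) holds vacuously.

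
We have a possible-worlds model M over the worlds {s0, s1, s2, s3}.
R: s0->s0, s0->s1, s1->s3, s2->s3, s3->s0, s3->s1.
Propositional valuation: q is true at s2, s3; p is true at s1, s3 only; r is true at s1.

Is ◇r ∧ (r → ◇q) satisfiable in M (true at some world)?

Yes

Recall that ◇ψ holds at a world iff ψ holds at some accessible world.
Let φ = ◇r ∧ (r → ◇q). Evaluate φ at each world:
  s0 (successors {s0, s1}): φ is true.
  s1 (successors {s3}): φ is false.
  s2 (successors {s3}): φ is false.
  s3 (successors {s0, s1}): φ is true.
Detail at s0 (witness):
  At s0: ◇r is true, r → ◇q is true, so ◇r ∧ (r → ◇q) is true.
    At s0: ◇r requires r at some successor in {s0, s1}.
      r holds at s1, so ◇r is true at s0.
    At s0: r is false, ◇q is false, so r → ◇q is true.
      At s0: ◇q requires q at some successor in {s0, s1}.
        At s0: q is false.
        At s1: q is false.
      So ◇q is false at s0.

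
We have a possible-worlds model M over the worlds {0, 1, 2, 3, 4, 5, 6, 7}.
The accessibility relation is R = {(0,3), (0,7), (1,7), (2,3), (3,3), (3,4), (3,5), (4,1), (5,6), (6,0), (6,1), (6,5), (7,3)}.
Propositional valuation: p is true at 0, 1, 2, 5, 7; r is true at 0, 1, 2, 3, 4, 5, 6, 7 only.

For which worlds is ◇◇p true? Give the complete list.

Let φ = ◇◇p. Evaluate φ at each world:
  0 (successors {3, 7}): φ is true.
  1 (successors {7}): φ is false.
  2 (successors {3}): φ is true.
  3 (successors {3, 4, 5}): φ is true.
  4 (successors {1}): φ is true.
  5 (successors {6}): φ is true.
  6 (successors {0, 1, 5}): φ is true.
  7 (successors {3}): φ is true.
For instance, at 4:
  At 4: ◇◇p requires ◇p at some successor in {1}.
    ◇p holds at 1, so ◇◇p is true at 4.
      At 1: ◇p requires p at some successor in {7}.
        p holds at 7, so ◇p is true at 1.
Satisfying worlds: {0, 2, 3, 4, 5, 6, 7}

0, 2, 3, 4, 5, 6, 7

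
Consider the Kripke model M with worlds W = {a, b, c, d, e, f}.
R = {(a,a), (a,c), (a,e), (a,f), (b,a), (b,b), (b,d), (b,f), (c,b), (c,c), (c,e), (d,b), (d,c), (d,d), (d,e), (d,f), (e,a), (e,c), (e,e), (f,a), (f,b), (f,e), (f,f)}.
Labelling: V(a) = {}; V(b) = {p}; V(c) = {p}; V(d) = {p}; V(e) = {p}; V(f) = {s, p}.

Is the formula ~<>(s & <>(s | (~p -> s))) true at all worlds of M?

Let φ = ~<>(s & <>(s | (~p -> s))). Evaluate φ at each world:
  a (successors {a, c, e, f}): φ is false.
  b (successors {a, b, d, f}): φ is false.
  c (successors {b, c, e}): φ is true.
  d (successors {b, c, d, e, f}): φ is false.
  e (successors {a, c, e}): φ is true.
  f (successors {a, b, e, f}): φ is false.
Detail at a (counterexample):
  At a: <>(s & <>(s | (~p -> s))) is true, so ~<>(s & <>(s | (~p -> s))) is false.
    At a: <>(s & <>(s | (~p -> s))) requires s & <>(s | (~p -> s)) at some successor in {a, c, e, f}.
      s & <>(s | (~p -> s)) holds at f, so <>(s & <>(s | (~p -> s))) is true at a.

No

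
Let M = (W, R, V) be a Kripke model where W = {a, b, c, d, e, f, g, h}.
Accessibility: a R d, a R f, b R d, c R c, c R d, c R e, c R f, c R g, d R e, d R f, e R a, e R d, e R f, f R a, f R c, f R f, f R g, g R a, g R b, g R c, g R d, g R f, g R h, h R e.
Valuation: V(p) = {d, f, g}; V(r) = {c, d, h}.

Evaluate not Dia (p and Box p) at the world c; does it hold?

Yes

At c: Dia (p and Box p) is false, so not Dia (p and Box p) is true.
  At c: Dia (p and Box p) requires p and Box p at some successor in {c, d, e, f, g}.
    At c: p and Box p is false.
    At d: p and Box p is false.
    At e: p and Box p is false.
    At f: p and Box p is false.
    At g: p and Box p is false.
  So Dia (p and Box p) is false at c.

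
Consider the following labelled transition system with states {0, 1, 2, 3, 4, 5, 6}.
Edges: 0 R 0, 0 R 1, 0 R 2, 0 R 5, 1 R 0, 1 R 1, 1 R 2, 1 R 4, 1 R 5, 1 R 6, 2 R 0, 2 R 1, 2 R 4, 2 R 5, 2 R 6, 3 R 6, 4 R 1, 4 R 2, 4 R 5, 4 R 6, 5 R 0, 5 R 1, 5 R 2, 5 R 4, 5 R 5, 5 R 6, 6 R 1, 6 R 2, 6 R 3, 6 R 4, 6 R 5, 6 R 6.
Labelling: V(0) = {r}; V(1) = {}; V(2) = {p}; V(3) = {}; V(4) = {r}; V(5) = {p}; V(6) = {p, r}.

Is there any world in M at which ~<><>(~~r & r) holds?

No

Let φ = ~<><>(~~r & r). Evaluate φ at each world:
  0 (successors {0, 1, 2, 5}): φ is false.
  1 (successors {0, 1, 2, 4, 5, 6}): φ is false.
  2 (successors {0, 1, 4, 5, 6}): φ is false.
  3 (successors {6}): φ is false.
  4 (successors {1, 2, 5, 6}): φ is false.
  5 (successors {0, 1, 2, 4, 5, 6}): φ is false.
  6 (successors {1, 2, 3, 4, 5, 6}): φ is false.
For instance, at 3:
  At 3: <><>(~~r & r) is true, so ~<><>(~~r & r) is false.
    At 3: <><>(~~r & r) requires <>(~~r & r) at some successor in {6}.
      <>(~~r & r) holds at 6, so <><>(~~r & r) is true at 3.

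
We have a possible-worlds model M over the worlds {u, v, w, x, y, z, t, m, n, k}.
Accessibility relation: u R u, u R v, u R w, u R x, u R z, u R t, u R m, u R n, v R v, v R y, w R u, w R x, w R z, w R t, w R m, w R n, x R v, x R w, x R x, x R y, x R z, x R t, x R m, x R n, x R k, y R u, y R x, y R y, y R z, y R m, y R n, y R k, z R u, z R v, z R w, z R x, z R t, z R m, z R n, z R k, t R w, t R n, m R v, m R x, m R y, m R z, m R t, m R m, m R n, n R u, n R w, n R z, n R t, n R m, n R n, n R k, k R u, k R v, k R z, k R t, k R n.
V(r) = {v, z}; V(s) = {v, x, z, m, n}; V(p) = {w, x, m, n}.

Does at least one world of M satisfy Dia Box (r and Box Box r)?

No

Let φ = Dia Box (r and Box Box r). Evaluate φ at each world:
  u (successors {u, v, w, x, z, t, m, n}): φ is false.
  v (successors {v, y}): φ is false.
  w (successors {u, x, z, t, m, n}): φ is false.
  x (successors {v, w, x, y, z, t, m, n, k}): φ is false.
  y (successors {u, x, y, z, m, n, k}): φ is false.
  z (successors {u, v, w, x, t, m, n, k}): φ is false.
  t (successors {w, n}): φ is false.
  m (successors {v, x, y, z, t, m, n}): φ is false.
  n (successors {u, w, z, t, m, n, k}): φ is false.
  k (successors {u, v, z, t, n}): φ is false.
For instance, at t:
  At t: Dia Box (r and Box Box r) requires Box (r and Box Box r) at some successor in {w, n}.
    At w: Box (r and Box Box r) is false.
    At n: Box (r and Box Box r) is false.
  So Dia Box (r and Box Box r) is false at t.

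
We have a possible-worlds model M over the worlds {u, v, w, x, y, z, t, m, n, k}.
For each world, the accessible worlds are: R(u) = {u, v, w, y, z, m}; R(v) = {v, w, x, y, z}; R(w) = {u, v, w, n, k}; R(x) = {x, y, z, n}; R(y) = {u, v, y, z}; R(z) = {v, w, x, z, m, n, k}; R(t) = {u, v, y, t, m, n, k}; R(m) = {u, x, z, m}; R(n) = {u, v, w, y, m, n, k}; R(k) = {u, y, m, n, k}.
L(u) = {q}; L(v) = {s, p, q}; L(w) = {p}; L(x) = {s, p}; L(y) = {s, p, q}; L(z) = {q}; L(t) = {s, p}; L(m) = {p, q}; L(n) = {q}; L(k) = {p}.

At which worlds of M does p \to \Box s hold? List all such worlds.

Recall that \Box ψ holds at a world iff ψ holds at every accessible world, and \Diamond ψ holds iff ψ holds at some accessible world.
Let φ = p \to \Box s. Evaluate φ at each world:
  u (successors {u, v, w, y, z, m}): φ is true.
  v (successors {v, w, x, y, z}): φ is false.
  w (successors {u, v, w, n, k}): φ is false.
  x (successors {x, y, z, n}): φ is false.
  y (successors {u, v, y, z}): φ is false.
  z (successors {v, w, x, z, m, n, k}): φ is true.
  t (successors {u, v, y, t, m, n, k}): φ is false.
  m (successors {u, x, z, m}): φ is false.
  n (successors {u, v, w, y, m, n, k}): φ is true.
  k (successors {u, y, m, n, k}): φ is false.
For instance, at z:
  At z: p is false, \Box s is false, so p \to \Box s is true.
    At z: \Box s requires s at every successor {v, w, x, z, m, n, k}.
      s fails at w, so \Box s is false at z.
Satisfying worlds: {u, z, n}

u, z, n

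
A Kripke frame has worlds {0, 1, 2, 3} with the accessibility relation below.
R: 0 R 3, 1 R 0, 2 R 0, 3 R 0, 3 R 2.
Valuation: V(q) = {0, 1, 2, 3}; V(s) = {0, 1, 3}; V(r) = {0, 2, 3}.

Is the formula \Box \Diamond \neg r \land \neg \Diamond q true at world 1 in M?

No

At 1: \Box \Diamond \neg r is false, \neg \Diamond q is false, so \Box \Diamond \neg r \land \neg \Diamond q is false.
  At 1: \Box \Diamond \neg r requires \Diamond \neg r at every successor {0}.
    \Diamond \neg r fails at 0, so \Box \Diamond \neg r is false at 1.
      At 0: \Diamond \neg r requires \neg r at some successor in {3}.
        At 3: \neg r is false.
      So \Diamond \neg r is false at 0.
  At 1: \Diamond q is true, so \neg \Diamond q is false.
    At 1: \Diamond q requires q at some successor in {0}.
      q holds at 0, so \Diamond q is true at 1.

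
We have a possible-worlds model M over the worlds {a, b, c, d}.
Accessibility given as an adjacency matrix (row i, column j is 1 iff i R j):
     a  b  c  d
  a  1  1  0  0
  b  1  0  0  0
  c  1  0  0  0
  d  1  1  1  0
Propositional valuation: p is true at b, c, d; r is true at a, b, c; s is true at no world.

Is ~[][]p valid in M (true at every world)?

Yes

Let φ = ~[][]p. Evaluate φ at each world:
  a (successors {a, b}): φ is true.
  b (successors {a}): φ is true.
  c (successors {a}): φ is true.
  d (successors {a, b, c}): φ is true.
For instance, at b:
  At b: [][]p is false, so ~[][]p is true.
    At b: [][]p requires []p at every successor {a}.
      []p fails at a, so [][]p is false at b.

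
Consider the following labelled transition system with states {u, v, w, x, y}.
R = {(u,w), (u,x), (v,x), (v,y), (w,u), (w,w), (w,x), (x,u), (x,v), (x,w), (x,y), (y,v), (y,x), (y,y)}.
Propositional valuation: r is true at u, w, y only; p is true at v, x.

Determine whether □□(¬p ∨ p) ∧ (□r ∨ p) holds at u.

Recall that □ψ holds at a world iff ψ holds at every accessible world, and ◇ψ holds iff ψ holds at some accessible world.
At u: □□(¬p ∨ p) is true, □r ∨ p is false, so □□(¬p ∨ p) ∧ (□r ∨ p) is false.
  At u: □□(¬p ∨ p) requires □(¬p ∨ p) at every successor {w, x}.
      At w: □(¬p ∨ p) requires ¬p ∨ p at every successor {u, w, x}.
        At u: ¬p ∨ p is true.
        At w: ¬p ∨ p is true.
        At x: ¬p ∨ p is true.
      So □(¬p ∨ p) is true at w.
      At x: □(¬p ∨ p) requires ¬p ∨ p at every successor {u, v, w, y}.
        At u: ¬p ∨ p is true.
        At v: ¬p ∨ p is true.
        At w: ¬p ∨ p is true.
        At y: ¬p ∨ p is true.
      So □(¬p ∨ p) is true at x.
  So □□(¬p ∨ p) is true at u.
  At u: □r is false, p is false, so □r ∨ p is false.
    At u: □r requires r at every successor {w, x}.
      r fails at x, so □r is false at u.

No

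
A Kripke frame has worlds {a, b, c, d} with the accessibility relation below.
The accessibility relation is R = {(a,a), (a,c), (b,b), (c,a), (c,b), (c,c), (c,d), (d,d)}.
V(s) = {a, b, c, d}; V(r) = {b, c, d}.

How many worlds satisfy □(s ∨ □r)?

4

Recall that □ψ holds at a world iff ψ holds at every accessible world, and ◇ψ holds iff ψ holds at some accessible world.
Let φ = □(s ∨ □r). Evaluate φ at each world:
  a (successors {a, c}): φ is true.
  b (successors {b}): φ is true.
  c (successors {a, b, c, d}): φ is true.
  d (successors {d}): φ is true.
For instance, at a:
  At a: □(s ∨ □r) requires s ∨ □r at every successor {a, c}.
      At a: s is true, □r is false, so s ∨ □r is true.
      At c: s is true, □r is false, so s ∨ □r is true.
  So □(s ∨ □r) is true at a.
Satisfying worlds: {a, b, c, d}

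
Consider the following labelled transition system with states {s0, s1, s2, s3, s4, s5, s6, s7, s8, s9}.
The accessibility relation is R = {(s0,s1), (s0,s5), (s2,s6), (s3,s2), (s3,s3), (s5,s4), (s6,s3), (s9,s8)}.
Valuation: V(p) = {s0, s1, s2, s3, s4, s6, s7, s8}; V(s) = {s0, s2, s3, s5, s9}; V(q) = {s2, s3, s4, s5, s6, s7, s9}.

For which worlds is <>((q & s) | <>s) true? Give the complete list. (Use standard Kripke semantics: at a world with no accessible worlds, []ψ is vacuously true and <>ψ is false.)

s0, s2, s3, s6

Recall that <>ψ holds at a world iff ψ holds at some accessible world.
Let φ = <>((q & s) | <>s). Evaluate φ at each world:
  s0 (successors {s1, s5}): φ is true.
  s1 (successors ∅): φ is false.
  s2 (successors {s6}): φ is true.
  s3 (successors {s2, s3}): φ is true.
  s4 (successors ∅): φ is false.
  s5 (successors {s4}): φ is false.
  s6 (successors {s3}): φ is true.
  s7 (successors ∅): φ is false.
  s8 (successors ∅): φ is false.
  s9 (successors {s8}): φ is false.
For instance, at s0:
  At s0: <>((q & s) | <>s) requires (q & s) | <>s at some successor in {s1, s5}.
    (q & s) | <>s holds at s5, so <>((q & s) | <>s) is true at s0.
      At s5: q & s is true, <>s is false, so (q & s) | <>s is true.
Satisfying worlds: {s0, s2, s3, s6}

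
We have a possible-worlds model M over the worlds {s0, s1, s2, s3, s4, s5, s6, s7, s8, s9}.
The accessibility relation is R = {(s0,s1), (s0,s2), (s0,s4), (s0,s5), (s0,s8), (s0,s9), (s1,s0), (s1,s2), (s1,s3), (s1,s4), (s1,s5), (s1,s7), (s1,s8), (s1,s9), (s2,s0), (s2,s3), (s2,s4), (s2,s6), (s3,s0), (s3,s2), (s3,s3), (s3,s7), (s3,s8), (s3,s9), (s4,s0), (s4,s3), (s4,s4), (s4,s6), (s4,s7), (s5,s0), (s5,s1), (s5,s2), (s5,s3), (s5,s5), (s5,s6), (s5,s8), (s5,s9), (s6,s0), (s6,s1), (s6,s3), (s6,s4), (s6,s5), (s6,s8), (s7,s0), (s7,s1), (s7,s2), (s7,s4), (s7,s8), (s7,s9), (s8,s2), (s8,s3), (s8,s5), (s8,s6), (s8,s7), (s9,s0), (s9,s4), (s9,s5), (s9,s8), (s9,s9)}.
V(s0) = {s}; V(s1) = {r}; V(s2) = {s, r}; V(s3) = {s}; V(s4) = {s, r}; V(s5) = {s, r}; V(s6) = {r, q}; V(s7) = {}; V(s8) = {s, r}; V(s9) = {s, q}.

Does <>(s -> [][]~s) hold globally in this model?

Let φ = <>(s -> [][]~s). Evaluate φ at each world:
  s0 (successors {s1, s2, s4, s5, s8, s9}): φ is true.
  s1 (successors {s0, s2, s3, s4, s5, s7, s8, s9}): φ is true.
  s2 (successors {s0, s3, s4, s6}): φ is true.
  s3 (successors {s0, s2, s3, s7, s8, s9}): φ is true.
  s4 (successors {s0, s3, s4, s6, s7}): φ is true.
  s5 (successors {s0, s1, s2, s3, s5, s6, s8, s9}): φ is true.
  s6 (successors {s0, s1, s3, s4, s5, s8}): φ is true.
  s7 (successors {s0, s1, s2, s4, s8, s9}): φ is true.
  s8 (successors {s2, s3, s5, s6, s7}): φ is true.
  s9 (successors {s0, s4, s5, s8, s9}): φ is false.
Detail at s9 (counterexample):
  At s9: <>(s -> [][]~s) requires s -> [][]~s at some successor in {s0, s4, s5, s8, s9}.
    At s0: s -> [][]~s is false.
    At s4: s -> [][]~s is false.
    At s5: s -> [][]~s is false.
    At s8: s -> [][]~s is false.
    At s9: s -> [][]~s is false.
  So <>(s -> [][]~s) is false at s9.

No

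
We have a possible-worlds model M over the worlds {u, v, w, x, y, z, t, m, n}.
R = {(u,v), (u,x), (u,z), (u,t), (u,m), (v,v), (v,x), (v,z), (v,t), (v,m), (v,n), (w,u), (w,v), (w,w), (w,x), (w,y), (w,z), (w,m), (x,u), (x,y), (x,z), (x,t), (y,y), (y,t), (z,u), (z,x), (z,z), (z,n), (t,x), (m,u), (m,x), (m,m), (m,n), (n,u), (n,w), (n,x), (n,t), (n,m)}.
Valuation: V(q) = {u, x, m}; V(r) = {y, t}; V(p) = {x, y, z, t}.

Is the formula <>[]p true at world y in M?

Yes

At y: <>[]p requires []p at some successor in {y, t}.
  []p holds at y, so <>[]p is true at y.
    At y: []p requires p at every successor {y, t}.
      At y: p is true.
      At t: p is true.
    So []p is true at y.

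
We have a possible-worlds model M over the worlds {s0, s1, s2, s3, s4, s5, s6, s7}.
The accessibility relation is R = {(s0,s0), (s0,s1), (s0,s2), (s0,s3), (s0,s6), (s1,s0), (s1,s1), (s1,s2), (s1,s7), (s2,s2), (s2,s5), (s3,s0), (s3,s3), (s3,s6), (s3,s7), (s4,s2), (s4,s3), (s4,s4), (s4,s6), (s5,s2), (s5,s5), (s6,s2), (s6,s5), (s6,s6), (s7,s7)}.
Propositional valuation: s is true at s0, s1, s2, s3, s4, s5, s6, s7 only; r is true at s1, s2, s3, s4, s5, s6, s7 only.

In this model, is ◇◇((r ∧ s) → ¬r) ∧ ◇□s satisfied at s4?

At s4: ◇◇((r ∧ s) → ¬r) is true, ◇□s is true, so ◇◇((r ∧ s) → ¬r) ∧ ◇□s is true.
  At s4: ◇◇((r ∧ s) → ¬r) requires ◇((r ∧ s) → ¬r) at some successor in {s2, s3, s4, s6}.
    ◇((r ∧ s) → ¬r) holds at s3, so ◇◇((r ∧ s) → ¬r) is true at s4.
      At s3: ◇((r ∧ s) → ¬r) requires (r ∧ s) → ¬r at some successor in {s0, s3, s6, s7}.
        (r ∧ s) → ¬r holds at s0, so ◇((r ∧ s) → ¬r) is true at s3.
  At s4: ◇□s requires □s at some successor in {s2, s3, s4, s6}.
    □s holds at s2, so ◇□s is true at s4.
      At s2: □s requires s at every successor {s2, s5}.
        At s2: s is true.
        At s5: s is true.
      So □s is true at s2.

Yes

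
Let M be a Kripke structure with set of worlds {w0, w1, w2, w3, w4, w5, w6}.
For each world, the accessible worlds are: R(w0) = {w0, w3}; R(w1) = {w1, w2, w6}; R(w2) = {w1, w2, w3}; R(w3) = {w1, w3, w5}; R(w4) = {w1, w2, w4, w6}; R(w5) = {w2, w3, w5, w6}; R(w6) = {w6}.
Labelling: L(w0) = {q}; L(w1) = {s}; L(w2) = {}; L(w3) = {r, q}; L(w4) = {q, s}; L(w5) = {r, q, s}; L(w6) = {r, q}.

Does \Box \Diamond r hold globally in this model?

Yes

Let φ = \Box \Diamond r. Evaluate φ at each world:
  w0 (successors {w0, w3}): φ is true.
  w1 (successors {w1, w2, w6}): φ is true.
  w2 (successors {w1, w2, w3}): φ is true.
  w3 (successors {w1, w3, w5}): φ is true.
  w4 (successors {w1, w2, w4, w6}): φ is true.
  w5 (successors {w2, w3, w5, w6}): φ is true.
  w6 (successors {w6}): φ is true.
For instance, at w0:
  At w0: \Box \Diamond r requires \Diamond r at every successor {w0, w3}.
      At w0: \Diamond r requires r at some successor in {w0, w3}.
        r holds at w3, so \Diamond r is true at w0.
      At w3: \Diamond r requires r at some successor in {w1, w3, w5}.
        r holds at w3, so \Diamond r is true at w3.
  So \Box \Diamond r is true at w0.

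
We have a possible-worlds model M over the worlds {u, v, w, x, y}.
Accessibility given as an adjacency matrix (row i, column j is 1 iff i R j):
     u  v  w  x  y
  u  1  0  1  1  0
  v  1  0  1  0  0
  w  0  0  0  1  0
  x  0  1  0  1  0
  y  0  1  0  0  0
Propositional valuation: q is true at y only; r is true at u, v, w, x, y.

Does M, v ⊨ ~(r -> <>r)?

At v: r -> <>r is true, so ~(r -> <>r) is false.
  At v: r is true, <>r is true, so r -> <>r is true.
    At v: <>r requires r at some successor in {u, w}.
      r holds at u, so <>r is true at v.

No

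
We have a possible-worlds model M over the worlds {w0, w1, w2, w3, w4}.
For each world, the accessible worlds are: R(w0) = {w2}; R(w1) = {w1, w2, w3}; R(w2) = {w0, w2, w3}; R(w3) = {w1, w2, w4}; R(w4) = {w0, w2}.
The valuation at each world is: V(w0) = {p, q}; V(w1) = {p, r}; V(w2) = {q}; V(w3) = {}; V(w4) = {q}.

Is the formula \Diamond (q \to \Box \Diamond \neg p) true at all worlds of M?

Yes

Recall that \Box ψ holds at a world iff ψ holds at every accessible world, and \Diamond ψ holds iff ψ holds at some accessible world.
Let φ = \Diamond (q \to \Box \Diamond \neg p). Evaluate φ at each world:
  w0 (successors {w2}): φ is true.
  w1 (successors {w1, w2, w3}): φ is true.
  w2 (successors {w0, w2, w3}): φ is true.
  w3 (successors {w1, w2, w4}): φ is true.
  w4 (successors {w0, w2}): φ is true.
For instance, at w2:
  At w2: \Diamond (q \to \Box \Diamond \neg p) requires q \to \Box \Diamond \neg p at some successor in {w0, w2, w3}.
    q \to \Box \Diamond \neg p holds at w0, so \Diamond (q \to \Box \Diamond \neg p) is true at w2.
      At w0: q is true, \Box \Diamond \neg p is true, so q \to \Box \Diamond \neg p is true.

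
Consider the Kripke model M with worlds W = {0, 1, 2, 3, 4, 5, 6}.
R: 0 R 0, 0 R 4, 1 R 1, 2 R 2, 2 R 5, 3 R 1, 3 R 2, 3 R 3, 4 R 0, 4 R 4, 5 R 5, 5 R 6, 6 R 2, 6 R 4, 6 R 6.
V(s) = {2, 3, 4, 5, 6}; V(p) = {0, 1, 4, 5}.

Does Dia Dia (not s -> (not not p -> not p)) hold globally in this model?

No

Recall that Dia ψ holds at a world iff ψ holds at some accessible world.
Let φ = Dia Dia (not s -> (not not p -> not p)). Evaluate φ at each world:
  0 (successors {0, 4}): φ is true.
  1 (successors {1}): φ is false.
  2 (successors {2, 5}): φ is true.
  3 (successors {1, 2, 3}): φ is true.
  4 (successors {0, 4}): φ is true.
  5 (successors {5, 6}): φ is true.
  6 (successors {2, 4, 6}): φ is true.
Detail at 1 (counterexample):
  At 1: Dia Dia (not s -> (not not p -> not p)) requires Dia (not s -> (not not p -> not p)) at some successor in {1}.
    At 1: Dia (not s -> (not not p -> not p)) is false.
  So Dia Dia (not s -> (not not p -> not p)) is false at 1.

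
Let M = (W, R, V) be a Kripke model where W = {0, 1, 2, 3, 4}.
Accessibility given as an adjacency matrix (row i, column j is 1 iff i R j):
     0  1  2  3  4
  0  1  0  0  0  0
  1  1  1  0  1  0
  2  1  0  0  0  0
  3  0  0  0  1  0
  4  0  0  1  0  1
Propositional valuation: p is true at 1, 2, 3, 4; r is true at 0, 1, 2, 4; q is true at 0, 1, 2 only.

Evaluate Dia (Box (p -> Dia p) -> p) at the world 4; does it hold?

Yes

At 4: Dia (Box (p -> Dia p) -> p) requires Box (p -> Dia p) -> p at some successor in {2, 4}.
  Box (p -> Dia p) -> p holds at 2, so Dia (Box (p -> Dia p) -> p) is true at 4.
    At 2: Box (p -> Dia p) is true, p is true, so Box (p -> Dia p) -> p is true.
      At 2: Box (p -> Dia p) requires p -> Dia p at every successor {0}.
        At 0: p -> Dia p is true.
      So Box (p -> Dia p) is true at 2.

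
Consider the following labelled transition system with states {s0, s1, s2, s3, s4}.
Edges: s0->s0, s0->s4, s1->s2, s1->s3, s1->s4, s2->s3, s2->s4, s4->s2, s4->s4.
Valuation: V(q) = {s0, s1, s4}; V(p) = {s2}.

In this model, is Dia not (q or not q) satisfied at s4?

At s4: Dia not (q or not q) requires not (q or not q) at some successor in {s2, s4}.
  At s2: not (q or not q) is false.
  At s4: not (q or not q) is false.
So Dia not (q or not q) is false at s4.

No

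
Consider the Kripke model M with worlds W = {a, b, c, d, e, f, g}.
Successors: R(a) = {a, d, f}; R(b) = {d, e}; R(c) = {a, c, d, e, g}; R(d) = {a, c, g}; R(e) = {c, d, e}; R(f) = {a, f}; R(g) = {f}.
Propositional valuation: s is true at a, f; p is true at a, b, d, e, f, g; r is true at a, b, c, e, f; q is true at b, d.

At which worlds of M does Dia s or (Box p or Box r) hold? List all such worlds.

a, b, c, d, f, g

Let φ = Dia s or (Box p or Box r). Evaluate φ at each world:
  a (successors {a, d, f}): φ is true.
  b (successors {d, e}): φ is true.
  c (successors {a, c, d, e, g}): φ is true.
  d (successors {a, c, g}): φ is true.
  e (successors {c, d, e}): φ is false.
  f (successors {a, f}): φ is true.
  g (successors {f}): φ is true.
For instance, at g:
  At g: Dia s is true, Box p or Box r is true, so Dia s or (Box p or Box r) is true.
    At g: Dia s requires s at some successor in {f}.
      s holds at f, so Dia s is true at g.
    At g: Box p is true, Box r is true, so Box p or Box r is true.
      At g: Box p requires p at every successor {f}.
        At f: p is true.
      So Box p is true at g.
      At g: Box r requires r at every successor {f}.
        At f: r is true.
      So Box r is true at g.
Satisfying worlds: {a, b, c, d, f, g}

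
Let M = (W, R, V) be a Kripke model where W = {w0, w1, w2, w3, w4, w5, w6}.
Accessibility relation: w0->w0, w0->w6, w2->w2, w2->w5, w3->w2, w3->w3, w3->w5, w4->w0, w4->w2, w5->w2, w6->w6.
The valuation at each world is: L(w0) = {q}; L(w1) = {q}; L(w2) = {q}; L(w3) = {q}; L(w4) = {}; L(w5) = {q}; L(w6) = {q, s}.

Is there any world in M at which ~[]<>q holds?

Let φ = ~[]<>q. Evaluate φ at each world:
  w0 (successors {w0, w6}): φ is false.
  w1 (successors ∅): φ is false.
  w2 (successors {w2, w5}): φ is false.
  w3 (successors {w2, w3, w5}): φ is false.
  w4 (successors {w0, w2}): φ is false.
  w5 (successors {w2}): φ is false.
  w6 (successors {w6}): φ is false.
For instance, at w2:
  At w2: []<>q is true, so ~[]<>q is false.
    At w2: []<>q requires <>q at every successor {w2, w5}.
      At w2: <>q is true.
      At w5: <>q is true.
    So []<>q is true at w2.

No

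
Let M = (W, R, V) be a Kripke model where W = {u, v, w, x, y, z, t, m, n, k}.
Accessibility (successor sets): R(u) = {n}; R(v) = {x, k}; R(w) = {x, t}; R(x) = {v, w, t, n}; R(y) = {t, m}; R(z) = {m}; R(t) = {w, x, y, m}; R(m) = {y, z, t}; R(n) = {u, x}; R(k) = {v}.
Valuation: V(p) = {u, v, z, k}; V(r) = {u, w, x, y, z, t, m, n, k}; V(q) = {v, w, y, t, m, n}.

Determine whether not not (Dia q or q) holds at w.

Yes

Recall that Dia ψ holds at a world iff ψ holds at some accessible world.
At w: not (Dia q or q) is false, so not not (Dia q or q) is true.
  At w: Dia q or q is true, so not (Dia q or q) is false.
    At w: Dia q is true, q is true, so Dia q or q is true.
      At w: Dia q requires q at some successor in {x, t}.
        q holds at t, so Dia q is true at w.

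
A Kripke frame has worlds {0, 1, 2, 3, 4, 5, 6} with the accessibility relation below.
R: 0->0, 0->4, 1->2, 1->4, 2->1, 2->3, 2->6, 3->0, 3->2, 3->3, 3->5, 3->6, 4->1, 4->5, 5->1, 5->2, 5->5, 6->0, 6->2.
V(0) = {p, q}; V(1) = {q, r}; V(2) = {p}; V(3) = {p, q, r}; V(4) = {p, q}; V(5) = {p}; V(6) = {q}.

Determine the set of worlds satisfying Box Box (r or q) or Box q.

Let φ = Box Box (r or q) or Box q. Evaluate φ at each world:
  0 (successors {0, 4}): φ is true.
  1 (successors {2, 4}): φ is false.
  2 (successors {1, 3, 6}): φ is true.
  3 (successors {0, 2, 3, 5, 6}): φ is false.
  4 (successors {1, 5}): φ is false.
  5 (successors {1, 2, 5}): φ is false.
  6 (successors {0, 2}): φ is true.
For instance, at 4:
  At 4: Box Box (r or q) is false, Box q is false, so Box Box (r or q) or Box q is false.
    At 4: Box Box (r or q) requires Box (r or q) at every successor {1, 5}.
      Box (r or q) fails at 1, so Box Box (r or q) is false at 4.
    At 4: Box q requires q at every successor {1, 5}.
      q fails at 5, so Box q is false at 4.
Satisfying worlds: {0, 2, 6}

0, 2, 6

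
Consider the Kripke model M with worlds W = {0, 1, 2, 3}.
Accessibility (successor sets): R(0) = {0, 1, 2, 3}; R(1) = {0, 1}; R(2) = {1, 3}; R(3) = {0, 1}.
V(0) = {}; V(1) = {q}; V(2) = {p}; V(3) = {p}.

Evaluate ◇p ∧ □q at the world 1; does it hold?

No

At 1: ◇p is false, □q is false, so ◇p ∧ □q is false.
  At 1: ◇p requires p at some successor in {0, 1}.
    At 0: p is false.
    At 1: p is false.
  So ◇p is false at 1.
  At 1: □q requires q at every successor {0, 1}.
    q fails at 0, so □q is false at 1.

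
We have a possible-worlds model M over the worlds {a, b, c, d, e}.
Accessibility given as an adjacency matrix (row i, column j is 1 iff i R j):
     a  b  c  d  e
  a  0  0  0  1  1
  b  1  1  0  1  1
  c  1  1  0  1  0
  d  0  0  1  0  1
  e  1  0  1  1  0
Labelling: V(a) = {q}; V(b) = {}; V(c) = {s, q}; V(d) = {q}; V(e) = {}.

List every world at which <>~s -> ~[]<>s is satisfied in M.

b, c, d, e

Let φ = <>~s -> ~[]<>s. Evaluate φ at each world:
  a (successors {d, e}): φ is false.
  b (successors {a, b, d, e}): φ is true.
  c (successors {a, b, d}): φ is true.
  d (successors {c, e}): φ is true.
  e (successors {a, c, d}): φ is true.
For instance, at a:
  At a: <>~s is true, ~[]<>s is false, so <>~s -> ~[]<>s is false.
    At a: <>~s requires ~s at some successor in {d, e}.
      ~s holds at d, so <>~s is true at a.
    At a: []<>s is true, so ~[]<>s is false.
      At a: []<>s requires <>s at every successor {d, e}.
        At d: <>s is true.
        At e: <>s is true.
      So []<>s is true at a.
Satisfying worlds: {b, c, d, e}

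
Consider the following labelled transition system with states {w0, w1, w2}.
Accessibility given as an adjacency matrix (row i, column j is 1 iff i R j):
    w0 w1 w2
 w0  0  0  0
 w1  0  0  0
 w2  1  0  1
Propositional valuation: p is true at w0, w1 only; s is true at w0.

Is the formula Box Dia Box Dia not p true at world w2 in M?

No

At w2: Box Dia Box Dia not p requires Dia Box Dia not p at every successor {w0, w2}.
  Dia Box Dia not p fails at w0, so Box Dia Box Dia not p is false at w2.
    At w0: no accessible worlds, so Dia Box Dia not p is false.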